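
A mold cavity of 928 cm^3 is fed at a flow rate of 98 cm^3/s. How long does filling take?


Formula: t_fill = V_mold / Q_flow
t = 928 cm^3 / 98 cm^3/s = 9.4694 s

9.4694 s


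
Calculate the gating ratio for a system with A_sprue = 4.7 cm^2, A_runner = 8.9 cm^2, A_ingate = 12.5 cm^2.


Sprue:Runner:Ingate = 1 : 8.9/4.7 : 12.5/4.7 = 1:1.89:2.66


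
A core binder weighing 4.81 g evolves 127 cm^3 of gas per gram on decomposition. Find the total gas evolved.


Formula: V_gas = W_binder * gas_evolution_rate
V = 4.81 g * 127 cm^3/g = 610.8700 cm^3

610.8700 cm^3


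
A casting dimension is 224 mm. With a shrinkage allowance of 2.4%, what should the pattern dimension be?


Formula: L_pattern = L_casting * (1 + shrinkage_rate/100)
Shrinkage factor = 1 + 2.4/100 = 1.024
L_pattern = 224 mm * 1.024 = 229.3760 mm

229.3760 mm


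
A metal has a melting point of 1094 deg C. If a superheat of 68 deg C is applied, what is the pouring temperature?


Formula: T_pour = T_melt + Superheat
T_pour = 1094 + 68 = 1162 deg C

Final answer: 1162 deg C


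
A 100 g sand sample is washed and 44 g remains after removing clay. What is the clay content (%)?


Formula: Clay% = (W_total - W_washed) / W_total * 100
Clay mass = 100 - 44 = 56 g
Clay% = 56 / 100 * 100 = 56.0000%

Final answer: 56.0000%


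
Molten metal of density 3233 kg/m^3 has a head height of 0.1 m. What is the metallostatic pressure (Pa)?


Formula: P = rho * g * h
rho * g = 3233 * 9.81 = 31715.73 N/m^3
P = 31715.73 * 0.1 = 3171.5730 Pa

Final answer: 3171.5730 Pa


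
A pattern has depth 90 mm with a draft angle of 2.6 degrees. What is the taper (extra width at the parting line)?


Formula: taper = depth * tan(draft_angle)
tan(2.6 deg) = 0.0454097
taper = 90 mm * 0.0454097 = 4.0869 mm

4.0869 mm


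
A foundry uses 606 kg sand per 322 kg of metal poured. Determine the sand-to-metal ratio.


Formula: Sand-to-Metal Ratio = W_sand / W_metal
Ratio = 606 kg / 322 kg = 1.8820

Answer: 1.8820


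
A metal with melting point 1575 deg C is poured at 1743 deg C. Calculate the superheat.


Formula: Superheat = T_pour - T_melt
Superheat = 1743 - 1575 = 168 deg C

Answer: 168 deg C


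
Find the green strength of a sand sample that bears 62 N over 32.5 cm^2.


Formula: Compressive Strength = Force / Area
Strength = 62 N / 32.5 cm^2 = 1.9077 N/cm^2

1.9077 N/cm^2


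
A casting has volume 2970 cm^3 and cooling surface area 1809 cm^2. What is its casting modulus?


Formula: Casting Modulus M = V / A
M = 2970 cm^3 / 1809 cm^2 = 1.6418 cm

1.6418 cm


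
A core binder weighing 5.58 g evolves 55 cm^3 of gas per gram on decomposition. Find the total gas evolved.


Formula: V_gas = W_binder * gas_evolution_rate
V = 5.58 g * 55 cm^3/g = 306.9000 cm^3

306.9000 cm^3


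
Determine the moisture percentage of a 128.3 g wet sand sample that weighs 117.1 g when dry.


Formula: MC = (W_wet - W_dry) / W_wet * 100
Water mass = 128.3 - 117.1 = 11.2 g
MC = 11.2 / 128.3 * 100 = 8.7295%

Answer: 8.7295%


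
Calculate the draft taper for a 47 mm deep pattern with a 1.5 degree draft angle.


Formula: taper = depth * tan(draft_angle)
tan(1.5 deg) = 0.0261859
taper = 47 mm * 0.0261859 = 1.2307 mm

1.2307 mm


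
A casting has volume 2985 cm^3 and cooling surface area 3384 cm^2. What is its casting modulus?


Formula: Casting Modulus M = V / A
M = 2985 cm^3 / 3384 cm^2 = 0.8821 cm


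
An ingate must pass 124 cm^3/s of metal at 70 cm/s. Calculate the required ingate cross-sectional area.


Formula: A_ingate = Q / v  (continuity equation)
A = 124 cm^3/s / 70 cm/s = 1.7714 cm^2

Final answer: 1.7714 cm^2


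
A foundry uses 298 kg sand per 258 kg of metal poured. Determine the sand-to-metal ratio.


Formula: Sand-to-Metal Ratio = W_sand / W_metal
Ratio = 298 kg / 258 kg = 1.1550

Answer: 1.1550


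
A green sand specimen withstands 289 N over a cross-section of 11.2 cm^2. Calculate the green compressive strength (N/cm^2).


Formula: Compressive Strength = Force / Area
Strength = 289 N / 11.2 cm^2 = 25.8036 N/cm^2

Answer: 25.8036 N/cm^2


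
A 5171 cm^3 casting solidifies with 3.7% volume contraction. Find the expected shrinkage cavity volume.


Formula: V_shrink = V_casting * shrinkage_pct / 100
V_shrink = 5171 cm^3 * 3.7 / 100 = 191.3270 cm^3

Answer: 191.3270 cm^3


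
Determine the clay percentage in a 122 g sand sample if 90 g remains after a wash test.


Formula: Clay% = (W_total - W_washed) / W_total * 100
Clay mass = 122 - 90 = 32 g
Clay% = 32 / 122 * 100 = 26.2295%

26.2295%


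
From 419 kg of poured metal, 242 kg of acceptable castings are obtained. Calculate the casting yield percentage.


Formula: Casting Yield = (W_good / W_total) * 100
Yield = (242 kg / 419 kg) * 100 = 57.7566%


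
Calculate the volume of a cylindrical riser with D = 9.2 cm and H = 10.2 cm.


Formula: V = pi * (D/2)^2 * H  (cylinder volume)
Radius = D/2 = 9.2/2 = 4.6 cm
V = pi * 4.6^2 * 10.2 = 678.0562 cm^3

Final answer: 678.0562 cm^3


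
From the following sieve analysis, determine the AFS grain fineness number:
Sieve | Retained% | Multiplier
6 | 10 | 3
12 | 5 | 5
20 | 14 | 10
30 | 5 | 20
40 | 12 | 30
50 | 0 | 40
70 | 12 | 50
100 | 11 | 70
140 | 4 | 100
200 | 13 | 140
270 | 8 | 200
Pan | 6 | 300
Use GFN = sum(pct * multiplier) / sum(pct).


Formula: GFN = sum(pct * multiplier) / sum(pct)
sum(pct * multiplier) = 7645
sum(pct) = 100
GFN = 7645 / 100 = 76.45


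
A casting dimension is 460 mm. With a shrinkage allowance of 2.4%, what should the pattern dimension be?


Formula: L_pattern = L_casting * (1 + shrinkage_rate/100)
Shrinkage factor = 1 + 2.4/100 = 1.024
L_pattern = 460 mm * 1.024 = 471.0400 mm

471.0400 mm


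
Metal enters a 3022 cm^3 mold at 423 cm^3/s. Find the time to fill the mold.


Formula: t_fill = V_mold / Q_flow
t = 3022 cm^3 / 423 cm^3/s = 7.1442 s


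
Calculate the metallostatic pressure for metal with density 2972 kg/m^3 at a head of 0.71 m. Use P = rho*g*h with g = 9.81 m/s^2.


Formula: P = rho * g * h
rho * g = 2972 * 9.81 = 29155.32 N/m^3
P = 29155.32 * 0.71 = 20700.2772 Pa

Final answer: 20700.2772 Pa


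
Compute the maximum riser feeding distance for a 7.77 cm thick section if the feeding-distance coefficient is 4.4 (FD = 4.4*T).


Formula: FD = 4.4 * T  (riser feeding-distance rule)
FD = 4.4 * 7.77 cm = 34.1880 cm

Answer: 34.1880 cm


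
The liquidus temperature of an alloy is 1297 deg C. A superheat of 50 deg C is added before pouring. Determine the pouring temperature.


Formula: T_pour = T_melt + Superheat
T_pour = 1297 + 50 = 1347 deg C

1347 deg C


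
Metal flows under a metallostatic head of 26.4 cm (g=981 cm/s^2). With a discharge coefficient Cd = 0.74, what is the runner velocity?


Formula: v = Cd * sqrt(2 * g * h)  (Torricelli with discharge coefficient)
2*g*h = 2 * 981 * 26.4 = 51796.8 cm^2/s^2
sqrt(51796.8) = 227.58910 cm/s
v = 0.74 * 227.58910 = 168.4159 cm/s

Answer: 168.4159 cm/s


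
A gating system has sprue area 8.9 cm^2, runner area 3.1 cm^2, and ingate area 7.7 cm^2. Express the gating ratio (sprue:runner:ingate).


Sprue:Runner:Ingate = 1 : 3.1/8.9 : 7.7/8.9 = 1:0.35:0.87

Answer: 1:0.35:0.87


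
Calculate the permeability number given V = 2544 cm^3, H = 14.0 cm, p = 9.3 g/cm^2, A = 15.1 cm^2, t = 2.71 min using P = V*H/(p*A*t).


Formula: Permeability Number P = (V * H) / (p * A * t)
Numerator: V * H = 2544 * 14.0 = 35616.0
Denominator: p * A * t = 9.3 * 15.1 * 2.71 = 380.5653
P = 35616.0 / 380.5653 = 93.5871


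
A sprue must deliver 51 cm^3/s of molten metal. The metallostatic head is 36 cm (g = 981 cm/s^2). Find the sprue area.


Formula: v = sqrt(2*g*h), A = Q/v
Velocity: v = sqrt(2 * 981 * 36) = sqrt(70632) = 265.7668 cm/s
Sprue area: A = Q / v = 51 / 265.7668 = 0.1919 cm^2


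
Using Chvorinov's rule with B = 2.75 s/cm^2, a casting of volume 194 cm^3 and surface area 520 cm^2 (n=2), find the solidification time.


Formula: t_s = B * (V/A)^n  (Chvorinov's rule, n=2)
Modulus M = V/A = 194/520 = 0.373077 cm
M^2 = 0.373077^2 = 0.139186 cm^2
t_s = 2.75 * 0.139186 = 0.3828 s

Answer: 0.3828 s


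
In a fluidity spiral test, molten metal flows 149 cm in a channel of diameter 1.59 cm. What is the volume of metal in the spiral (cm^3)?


Formula: V = pi * (d/2)^2 * L  (cylinder volume)
Radius = 1.59/2 = 0.795 cm
V = pi * 0.795^2 * 149 = 295.8492 cm^3

295.8492 cm^3


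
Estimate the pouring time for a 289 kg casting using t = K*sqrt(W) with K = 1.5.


Formula: t = K * sqrt(W)
sqrt(W) = sqrt(289) = 17.00000
t = 1.5 * 17.00000 = 25.5000 s

Answer: 25.5000 s


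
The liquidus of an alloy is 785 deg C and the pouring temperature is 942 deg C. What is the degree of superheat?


Formula: Superheat = T_pour - T_melt
Superheat = 942 - 785 = 157 deg C

Final answer: 157 deg C


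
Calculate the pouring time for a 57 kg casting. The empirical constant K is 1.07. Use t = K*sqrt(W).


Formula: t = K * sqrt(W)
sqrt(W) = sqrt(57) = 7.54983
t = 1.07 * 7.54983 = 8.0783 s

Answer: 8.0783 s


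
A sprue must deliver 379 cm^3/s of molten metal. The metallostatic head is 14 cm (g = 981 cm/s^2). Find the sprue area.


Formula: v = sqrt(2*g*h), A = Q/v
Velocity: v = sqrt(2 * 981 * 14) = sqrt(27468) = 165.7347 cm/s
Sprue area: A = Q / v = 379 / 165.7347 = 2.2868 cm^2

2.2868 cm^2


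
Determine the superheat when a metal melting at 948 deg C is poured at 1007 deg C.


Formula: Superheat = T_pour - T_melt
Superheat = 1007 - 948 = 59 deg C

59 deg C


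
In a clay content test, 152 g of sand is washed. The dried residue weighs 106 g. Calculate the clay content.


Formula: Clay% = (W_total - W_washed) / W_total * 100
Clay mass = 152 - 106 = 46 g
Clay% = 46 / 152 * 100 = 30.2632%

Answer: 30.2632%


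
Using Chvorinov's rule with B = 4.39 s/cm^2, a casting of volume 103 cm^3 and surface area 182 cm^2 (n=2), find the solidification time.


Formula: t_s = B * (V/A)^n  (Chvorinov's rule, n=2)
Modulus M = V/A = 103/182 = 0.565934 cm
M^2 = 0.565934^2 = 0.320281 cm^2
t_s = 4.39 * 0.320281 = 1.4060 s

1.4060 s


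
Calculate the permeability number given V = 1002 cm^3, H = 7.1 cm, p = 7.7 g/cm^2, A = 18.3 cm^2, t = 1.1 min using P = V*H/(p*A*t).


Formula: Permeability Number P = (V * H) / (p * A * t)
Numerator: V * H = 1002 * 7.1 = 7114.2
Denominator: p * A * t = 7.7 * 18.3 * 1.1 = 155.001
P = 7114.2 / 155.001 = 45.8978

Final answer: 45.8978


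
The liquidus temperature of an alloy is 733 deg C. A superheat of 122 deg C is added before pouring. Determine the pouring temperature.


Formula: T_pour = T_melt + Superheat
T_pour = 733 + 122 = 855 deg C

Final answer: 855 deg C


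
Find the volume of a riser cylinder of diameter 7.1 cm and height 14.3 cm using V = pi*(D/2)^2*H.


Formula: V = pi * (D/2)^2 * H  (cylinder volume)
Radius = D/2 = 7.1/2 = 3.55 cm
V = pi * 3.55^2 * 14.3 = 566.1645 cm^3

Final answer: 566.1645 cm^3


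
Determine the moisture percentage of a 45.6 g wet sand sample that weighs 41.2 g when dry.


Formula: MC = (W_wet - W_dry) / W_wet * 100
Water mass = 45.6 - 41.2 = 4.4 g
MC = 4.4 / 45.6 * 100 = 9.6491%

Answer: 9.6491%


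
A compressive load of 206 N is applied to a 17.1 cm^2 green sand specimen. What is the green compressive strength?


Formula: Compressive Strength = Force / Area
Strength = 206 N / 17.1 cm^2 = 12.0468 N/cm^2


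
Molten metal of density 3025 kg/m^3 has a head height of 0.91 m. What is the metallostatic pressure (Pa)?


Formula: P = rho * g * h
rho * g = 3025 * 9.81 = 29675.25 N/m^3
P = 29675.25 * 0.91 = 27004.4775 Pa


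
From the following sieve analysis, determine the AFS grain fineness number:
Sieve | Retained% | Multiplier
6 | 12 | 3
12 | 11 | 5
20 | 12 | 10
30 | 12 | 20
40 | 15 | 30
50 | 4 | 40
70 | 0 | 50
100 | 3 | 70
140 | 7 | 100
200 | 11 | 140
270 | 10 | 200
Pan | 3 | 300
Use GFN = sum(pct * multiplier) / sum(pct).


Formula: GFN = sum(pct * multiplier) / sum(pct)
sum(pct * multiplier) = 6411
sum(pct) = 100
GFN = 6411 / 100 = 64.11

64.11


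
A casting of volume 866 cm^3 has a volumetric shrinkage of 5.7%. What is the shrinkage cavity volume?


Formula: V_shrink = V_casting * shrinkage_pct / 100
V_shrink = 866 cm^3 * 5.7 / 100 = 49.3620 cm^3

49.3620 cm^3


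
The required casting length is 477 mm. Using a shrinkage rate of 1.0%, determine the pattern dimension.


Formula: L_pattern = L_casting * (1 + shrinkage_rate/100)
Shrinkage factor = 1 + 1.0/100 = 1.01
L_pattern = 477 mm * 1.01 = 481.7700 mm


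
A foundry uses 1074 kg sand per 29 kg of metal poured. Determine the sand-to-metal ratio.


Formula: Sand-to-Metal Ratio = W_sand / W_metal
Ratio = 1074 kg / 29 kg = 37.0345

Answer: 37.0345


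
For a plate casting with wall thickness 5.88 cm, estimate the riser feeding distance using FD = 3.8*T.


Formula: FD = 3.8 * T  (riser feeding-distance rule)
FD = 3.8 * 5.88 cm = 22.3440 cm

22.3440 cm


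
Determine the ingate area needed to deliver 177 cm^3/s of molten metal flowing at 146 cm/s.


Formula: A_ingate = Q / v  (continuity equation)
A = 177 cm^3/s / 146 cm/s = 1.2123 cm^2

1.2123 cm^2


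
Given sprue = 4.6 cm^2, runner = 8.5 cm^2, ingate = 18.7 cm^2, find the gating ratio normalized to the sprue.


Sprue:Runner:Ingate = 1 : 8.5/4.6 : 18.7/4.6 = 1:1.85:4.07

Final answer: 1:1.85:4.07


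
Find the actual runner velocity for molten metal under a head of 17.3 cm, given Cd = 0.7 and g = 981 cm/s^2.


Formula: v = Cd * sqrt(2 * g * h)  (Torricelli with discharge coefficient)
2*g*h = 2 * 981 * 17.3 = 33942.6 cm^2/s^2
sqrt(33942.6) = 184.23518 cm/s
v = 0.7 * 184.23518 = 128.9646 cm/s


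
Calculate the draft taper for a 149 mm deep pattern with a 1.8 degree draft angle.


Formula: taper = depth * tan(draft_angle)
tan(1.8 deg) = 0.0314263
taper = 149 mm * 0.0314263 = 4.6825 mm

Final answer: 4.6825 mm


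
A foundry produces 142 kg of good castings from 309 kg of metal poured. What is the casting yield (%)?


Formula: Casting Yield = (W_good / W_total) * 100
Yield = (142 kg / 309 kg) * 100 = 45.9547%

Final answer: 45.9547%


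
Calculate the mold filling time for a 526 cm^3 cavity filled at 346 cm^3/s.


Formula: t_fill = V_mold / Q_flow
t = 526 cm^3 / 346 cm^3/s = 1.5202 s

1.5202 s


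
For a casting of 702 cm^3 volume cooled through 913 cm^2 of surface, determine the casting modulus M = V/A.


Formula: Casting Modulus M = V / A
M = 702 cm^3 / 913 cm^2 = 0.7689 cm

Answer: 0.7689 cm


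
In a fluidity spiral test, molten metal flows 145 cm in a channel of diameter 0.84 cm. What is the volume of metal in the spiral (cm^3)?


Formula: V = pi * (d/2)^2 * L  (cylinder volume)
Radius = 0.84/2 = 0.42 cm
V = pi * 0.42^2 * 145 = 80.3557 cm^3


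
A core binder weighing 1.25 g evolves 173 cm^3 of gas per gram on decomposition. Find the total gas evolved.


Formula: V_gas = W_binder * gas_evolution_rate
V = 1.25 g * 173 cm^3/g = 216.2500 cm^3

216.2500 cm^3


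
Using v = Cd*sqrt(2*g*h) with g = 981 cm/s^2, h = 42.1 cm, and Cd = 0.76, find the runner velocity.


Formula: v = Cd * sqrt(2 * g * h)  (Torricelli with discharge coefficient)
2*g*h = 2 * 981 * 42.1 = 82600.2 cm^2/s^2
sqrt(82600.2) = 287.40251 cm/s
v = 0.76 * 287.40251 = 218.4259 cm/s

Answer: 218.4259 cm/s


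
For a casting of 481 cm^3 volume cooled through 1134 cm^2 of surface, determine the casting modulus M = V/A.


Formula: Casting Modulus M = V / A
M = 481 cm^3 / 1134 cm^2 = 0.4242 cm

0.4242 cm


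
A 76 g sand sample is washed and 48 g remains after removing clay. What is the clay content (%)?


Formula: Clay% = (W_total - W_washed) / W_total * 100
Clay mass = 76 - 48 = 28 g
Clay% = 28 / 76 * 100 = 36.8421%

36.8421%


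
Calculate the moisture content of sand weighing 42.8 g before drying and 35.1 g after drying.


Formula: MC = (W_wet - W_dry) / W_wet * 100
Water mass = 42.8 - 35.1 = 7.7 g
MC = 7.7 / 42.8 * 100 = 17.9907%

Final answer: 17.9907%


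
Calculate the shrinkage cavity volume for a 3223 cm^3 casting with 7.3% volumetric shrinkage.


Formula: V_shrink = V_casting * shrinkage_pct / 100
V_shrink = 3223 cm^3 * 7.3 / 100 = 235.2790 cm^3

235.2790 cm^3


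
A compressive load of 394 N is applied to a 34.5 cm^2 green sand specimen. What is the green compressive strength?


Formula: Compressive Strength = Force / Area
Strength = 394 N / 34.5 cm^2 = 11.4203 N/cm^2


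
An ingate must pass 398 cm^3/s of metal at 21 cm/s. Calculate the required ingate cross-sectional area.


Formula: A_ingate = Q / v  (continuity equation)
A = 398 cm^3/s / 21 cm/s = 18.9524 cm^2


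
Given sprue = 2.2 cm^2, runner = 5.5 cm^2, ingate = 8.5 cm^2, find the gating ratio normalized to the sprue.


Sprue:Runner:Ingate = 1 : 5.5/2.2 : 8.5/2.2 = 1:2.50:3.86

Answer: 1:2.50:3.86


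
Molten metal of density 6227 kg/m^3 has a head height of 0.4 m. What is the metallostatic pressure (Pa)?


Formula: P = rho * g * h
rho * g = 6227 * 9.81 = 61086.87 N/m^3
P = 61086.87 * 0.4 = 24434.7480 Pa

Final answer: 24434.7480 Pa


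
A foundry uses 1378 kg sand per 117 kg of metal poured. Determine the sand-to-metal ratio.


Formula: Sand-to-Metal Ratio = W_sand / W_metal
Ratio = 1378 kg / 117 kg = 11.7778


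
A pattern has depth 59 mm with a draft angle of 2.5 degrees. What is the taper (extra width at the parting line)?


Formula: taper = depth * tan(draft_angle)
tan(2.5 deg) = 0.0436609
taper = 59 mm * 0.0436609 = 2.5760 mm


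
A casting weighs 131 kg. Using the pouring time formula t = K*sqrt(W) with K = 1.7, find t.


Formula: t = K * sqrt(W)
sqrt(W) = sqrt(131) = 11.44552
t = 1.7 * 11.44552 = 19.4574 s


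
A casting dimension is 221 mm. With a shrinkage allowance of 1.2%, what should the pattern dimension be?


Formula: L_pattern = L_casting * (1 + shrinkage_rate/100)
Shrinkage factor = 1 + 1.2/100 = 1.012
L_pattern = 221 mm * 1.012 = 223.6520 mm

Answer: 223.6520 mm


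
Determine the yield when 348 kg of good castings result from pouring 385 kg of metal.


Formula: Casting Yield = (W_good / W_total) * 100
Yield = (348 kg / 385 kg) * 100 = 90.3896%


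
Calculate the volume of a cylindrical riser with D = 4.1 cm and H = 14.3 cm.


Formula: V = pi * (D/2)^2 * H  (cylinder volume)
Radius = D/2 = 4.1/2 = 2.05 cm
V = pi * 2.05^2 * 14.3 = 188.7964 cm^3


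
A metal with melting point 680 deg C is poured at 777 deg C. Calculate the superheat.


Formula: Superheat = T_pour - T_melt
Superheat = 777 - 680 = 97 deg C


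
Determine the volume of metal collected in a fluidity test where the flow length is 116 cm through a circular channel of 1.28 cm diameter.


Formula: V = pi * (d/2)^2 * L  (cylinder volume)
Radius = 1.28/2 = 0.64 cm
V = pi * 0.64^2 * 116 = 149.2684 cm^3

Final answer: 149.2684 cm^3


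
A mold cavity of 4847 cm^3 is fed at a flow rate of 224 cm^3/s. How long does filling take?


Formula: t_fill = V_mold / Q_flow
t = 4847 cm^3 / 224 cm^3/s = 21.6384 s


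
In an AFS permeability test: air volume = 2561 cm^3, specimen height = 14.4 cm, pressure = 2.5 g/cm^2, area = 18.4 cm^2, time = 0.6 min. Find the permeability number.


Formula: Permeability Number P = (V * H) / (p * A * t)
Numerator: V * H = 2561 * 14.4 = 36878.4
Denominator: p * A * t = 2.5 * 18.4 * 0.6 = 27.6
P = 36878.4 / 27.6 = 1336.1739

Final answer: 1336.1739


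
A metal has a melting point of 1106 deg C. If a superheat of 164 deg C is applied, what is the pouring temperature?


Formula: T_pour = T_melt + Superheat
T_pour = 1106 + 164 = 1270 deg C


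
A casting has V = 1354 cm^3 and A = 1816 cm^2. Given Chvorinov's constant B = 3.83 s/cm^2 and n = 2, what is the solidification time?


Formula: t_s = B * (V/A)^n  (Chvorinov's rule, n=2)
Modulus M = V/A = 1354/1816 = 0.745595 cm
M^2 = 0.745595^2 = 0.555912 cm^2
t_s = 3.83 * 0.555912 = 2.1291 s


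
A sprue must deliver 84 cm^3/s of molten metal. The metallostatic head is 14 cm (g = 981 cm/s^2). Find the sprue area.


Formula: v = sqrt(2*g*h), A = Q/v
Velocity: v = sqrt(2 * 981 * 14) = sqrt(27468) = 165.7347 cm/s
Sprue area: A = Q / v = 84 / 165.7347 = 0.5068 cm^2

0.5068 cm^2


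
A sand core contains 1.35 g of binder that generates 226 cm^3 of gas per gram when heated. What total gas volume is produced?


Formula: V_gas = W_binder * gas_evolution_rate
V = 1.35 g * 226 cm^3/g = 305.1000 cm^3

Answer: 305.1000 cm^3


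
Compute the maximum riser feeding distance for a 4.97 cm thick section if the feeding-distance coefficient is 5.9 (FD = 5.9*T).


Formula: FD = 5.9 * T  (riser feeding-distance rule)
FD = 5.9 * 4.97 cm = 29.3230 cm

Answer: 29.3230 cm


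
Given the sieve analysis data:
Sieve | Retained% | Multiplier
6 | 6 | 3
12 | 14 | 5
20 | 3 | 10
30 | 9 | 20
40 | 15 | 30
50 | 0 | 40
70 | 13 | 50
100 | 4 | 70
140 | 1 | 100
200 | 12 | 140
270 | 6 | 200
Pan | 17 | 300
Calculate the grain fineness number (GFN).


Formula: GFN = sum(pct * multiplier) / sum(pct)
sum(pct * multiplier) = 9758
sum(pct) = 100
GFN = 9758 / 100 = 97.58


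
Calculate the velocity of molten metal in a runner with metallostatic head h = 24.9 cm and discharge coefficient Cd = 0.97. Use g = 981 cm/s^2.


Formula: v = Cd * sqrt(2 * g * h)  (Torricelli with discharge coefficient)
2*g*h = 2 * 981 * 24.9 = 48853.8 cm^2/s^2
sqrt(48853.8) = 221.02896 cm/s
v = 0.97 * 221.02896 = 214.3981 cm/s

Final answer: 214.3981 cm/s


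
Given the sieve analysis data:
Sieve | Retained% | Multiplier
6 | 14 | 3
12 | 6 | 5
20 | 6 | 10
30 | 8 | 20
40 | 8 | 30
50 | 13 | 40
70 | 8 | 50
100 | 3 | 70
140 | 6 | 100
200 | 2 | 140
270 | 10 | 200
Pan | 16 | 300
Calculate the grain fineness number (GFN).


Formula: GFN = sum(pct * multiplier) / sum(pct)
sum(pct * multiplier) = 9342
sum(pct) = 100
GFN = 9342 / 100 = 93.42

93.42


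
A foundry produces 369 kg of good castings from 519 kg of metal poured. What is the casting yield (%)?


Formula: Casting Yield = (W_good / W_total) * 100
Yield = (369 kg / 519 kg) * 100 = 71.0983%

Final answer: 71.0983%


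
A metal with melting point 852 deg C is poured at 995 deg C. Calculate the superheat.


Formula: Superheat = T_pour - T_melt
Superheat = 995 - 852 = 143 deg C

Final answer: 143 deg C


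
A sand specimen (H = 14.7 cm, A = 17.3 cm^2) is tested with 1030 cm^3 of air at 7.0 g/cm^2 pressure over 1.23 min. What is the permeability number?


Formula: Permeability Number P = (V * H) / (p * A * t)
Numerator: V * H = 1030 * 14.7 = 15141.0
Denominator: p * A * t = 7.0 * 17.3 * 1.23 = 148.953
P = 15141.0 / 148.953 = 101.6495

101.6495


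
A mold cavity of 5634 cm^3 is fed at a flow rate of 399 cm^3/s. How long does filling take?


Formula: t_fill = V_mold / Q_flow
t = 5634 cm^3 / 399 cm^3/s = 14.1203 s

Answer: 14.1203 s


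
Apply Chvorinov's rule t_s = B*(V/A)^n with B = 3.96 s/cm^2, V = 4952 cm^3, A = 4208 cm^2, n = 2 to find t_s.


Formula: t_s = B * (V/A)^n  (Chvorinov's rule, n=2)
Modulus M = V/A = 4952/4208 = 1.176806 cm
M^2 = 1.176806^2 = 1.384872 cm^2
t_s = 3.96 * 1.384872 = 5.4841 s

Final answer: 5.4841 s


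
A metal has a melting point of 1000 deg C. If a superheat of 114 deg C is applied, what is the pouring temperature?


Formula: T_pour = T_melt + Superheat
T_pour = 1000 + 114 = 1114 deg C


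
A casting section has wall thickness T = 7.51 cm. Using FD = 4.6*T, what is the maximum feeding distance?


Formula: FD = 4.6 * T  (riser feeding-distance rule)
FD = 4.6 * 7.51 cm = 34.5460 cm


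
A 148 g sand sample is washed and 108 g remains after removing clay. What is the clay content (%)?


Formula: Clay% = (W_total - W_washed) / W_total * 100
Clay mass = 148 - 108 = 40 g
Clay% = 40 / 148 * 100 = 27.0270%

27.0270%


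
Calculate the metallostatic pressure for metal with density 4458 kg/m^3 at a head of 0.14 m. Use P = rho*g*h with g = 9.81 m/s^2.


Formula: P = rho * g * h
rho * g = 4458 * 9.81 = 43732.98 N/m^3
P = 43732.98 * 0.14 = 6122.6172 Pa

Final answer: 6122.6172 Pa


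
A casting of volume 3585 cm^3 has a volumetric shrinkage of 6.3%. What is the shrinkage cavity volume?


Formula: V_shrink = V_casting * shrinkage_pct / 100
V_shrink = 3585 cm^3 * 6.3 / 100 = 225.8550 cm^3


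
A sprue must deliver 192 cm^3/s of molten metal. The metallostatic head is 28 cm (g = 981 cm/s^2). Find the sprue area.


Formula: v = sqrt(2*g*h), A = Q/v
Velocity: v = sqrt(2 * 981 * 28) = sqrt(54936) = 234.3843 cm/s
Sprue area: A = Q / v = 192 / 234.3843 = 0.8192 cm^2

0.8192 cm^2


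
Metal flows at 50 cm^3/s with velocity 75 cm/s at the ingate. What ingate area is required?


Formula: A_ingate = Q / v  (continuity equation)
A = 50 cm^3/s / 75 cm/s = 0.6667 cm^2


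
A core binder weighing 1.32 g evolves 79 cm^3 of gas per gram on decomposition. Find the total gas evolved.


Formula: V_gas = W_binder * gas_evolution_rate
V = 1.32 g * 79 cm^3/g = 104.2800 cm^3

Answer: 104.2800 cm^3


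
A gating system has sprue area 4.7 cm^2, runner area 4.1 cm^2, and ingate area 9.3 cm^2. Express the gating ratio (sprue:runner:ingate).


Sprue:Runner:Ingate = 1 : 4.1/4.7 : 9.3/4.7 = 1:0.87:1.98

Answer: 1:0.87:1.98


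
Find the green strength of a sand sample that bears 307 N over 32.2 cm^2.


Formula: Compressive Strength = Force / Area
Strength = 307 N / 32.2 cm^2 = 9.5342 N/cm^2


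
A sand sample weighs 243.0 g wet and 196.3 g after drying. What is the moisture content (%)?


Formula: MC = (W_wet - W_dry) / W_wet * 100
Water mass = 243.0 - 196.3 = 46.7 g
MC = 46.7 / 243.0 * 100 = 19.2181%

19.2181%


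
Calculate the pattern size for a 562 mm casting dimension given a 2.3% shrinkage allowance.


Formula: L_pattern = L_casting * (1 + shrinkage_rate/100)
Shrinkage factor = 1 + 2.3/100 = 1.023
L_pattern = 562 mm * 1.023 = 574.9260 mm

Final answer: 574.9260 mm


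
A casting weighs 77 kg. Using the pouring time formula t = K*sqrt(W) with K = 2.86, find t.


Formula: t = K * sqrt(W)
sqrt(W) = sqrt(77) = 8.77496
t = 2.86 * 8.77496 = 25.0964 s

Final answer: 25.0964 s


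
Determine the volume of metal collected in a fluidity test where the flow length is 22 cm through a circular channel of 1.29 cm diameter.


Formula: V = pi * (d/2)^2 * L  (cylinder volume)
Radius = 1.29/2 = 0.645 cm
V = pi * 0.645^2 * 22 = 28.7536 cm^3


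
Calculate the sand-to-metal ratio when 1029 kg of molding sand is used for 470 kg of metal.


Formula: Sand-to-Metal Ratio = W_sand / W_metal
Ratio = 1029 kg / 470 kg = 2.1894

2.1894


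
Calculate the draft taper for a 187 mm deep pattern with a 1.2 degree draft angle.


Formula: taper = depth * tan(draft_angle)
tan(1.2 deg) = 0.0209470
taper = 187 mm * 0.0209470 = 3.9171 mm


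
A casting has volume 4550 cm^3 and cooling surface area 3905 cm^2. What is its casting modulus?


Formula: Casting Modulus M = V / A
M = 4550 cm^3 / 3905 cm^2 = 1.1652 cm


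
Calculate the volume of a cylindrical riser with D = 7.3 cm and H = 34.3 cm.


Formula: V = pi * (D/2)^2 * H  (cylinder volume)
Radius = D/2 = 7.3/2 = 3.65 cm
V = pi * 3.65^2 * 34.3 = 1435.5877 cm^3

Answer: 1435.5877 cm^3


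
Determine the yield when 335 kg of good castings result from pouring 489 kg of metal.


Formula: Casting Yield = (W_good / W_total) * 100
Yield = (335 kg / 489 kg) * 100 = 68.5072%


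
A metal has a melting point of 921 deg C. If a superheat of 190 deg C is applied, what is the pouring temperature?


Formula: T_pour = T_melt + Superheat
T_pour = 921 + 190 = 1111 deg C


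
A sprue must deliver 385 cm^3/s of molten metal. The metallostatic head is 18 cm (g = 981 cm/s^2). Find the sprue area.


Formula: v = sqrt(2*g*h), A = Q/v
Velocity: v = sqrt(2 * 981 * 18) = sqrt(35316) = 187.9255 cm/s
Sprue area: A = Q / v = 385 / 187.9255 = 2.0487 cm^2

Answer: 2.0487 cm^2


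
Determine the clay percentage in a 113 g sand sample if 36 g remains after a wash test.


Formula: Clay% = (W_total - W_washed) / W_total * 100
Clay mass = 113 - 36 = 77 g
Clay% = 77 / 113 * 100 = 68.1416%

Final answer: 68.1416%


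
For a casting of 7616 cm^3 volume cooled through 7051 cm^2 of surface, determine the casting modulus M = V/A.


Formula: Casting Modulus M = V / A
M = 7616 cm^3 / 7051 cm^2 = 1.0801 cm

1.0801 cm


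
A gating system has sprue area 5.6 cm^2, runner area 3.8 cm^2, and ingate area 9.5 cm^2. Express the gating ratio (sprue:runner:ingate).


Sprue:Runner:Ingate = 1 : 3.8/5.6 : 9.5/5.6 = 1:0.68:1.70

1:0.68:1.70


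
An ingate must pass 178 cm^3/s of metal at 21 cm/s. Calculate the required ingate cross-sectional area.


Formula: A_ingate = Q / v  (continuity equation)
A = 178 cm^3/s / 21 cm/s = 8.4762 cm^2

Final answer: 8.4762 cm^2


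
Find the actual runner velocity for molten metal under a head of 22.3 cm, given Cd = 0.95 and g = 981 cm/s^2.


Formula: v = Cd * sqrt(2 * g * h)  (Torricelli with discharge coefficient)
2*g*h = 2 * 981 * 22.3 = 43752.6 cm^2/s^2
sqrt(43752.6) = 209.17122 cm/s
v = 0.95 * 209.17122 = 198.7127 cm/s

Final answer: 198.7127 cm/s


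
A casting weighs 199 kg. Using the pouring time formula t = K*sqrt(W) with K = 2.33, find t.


Formula: t = K * sqrt(W)
sqrt(W) = sqrt(199) = 14.10674
t = 2.33 * 14.10674 = 32.8687 s


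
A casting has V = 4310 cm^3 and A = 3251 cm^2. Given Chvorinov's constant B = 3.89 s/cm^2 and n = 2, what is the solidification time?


Formula: t_s = B * (V/A)^n  (Chvorinov's rule, n=2)
Modulus M = V/A = 4310/3251 = 1.325746 cm
M^2 = 1.325746^2 = 1.757602 cm^2
t_s = 3.89 * 1.757602 = 6.8371 s

Final answer: 6.8371 s


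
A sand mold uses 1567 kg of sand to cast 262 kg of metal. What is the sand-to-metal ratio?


Formula: Sand-to-Metal Ratio = W_sand / W_metal
Ratio = 1567 kg / 262 kg = 5.9809

Final answer: 5.9809


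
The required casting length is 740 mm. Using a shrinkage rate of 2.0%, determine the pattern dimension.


Formula: L_pattern = L_casting * (1 + shrinkage_rate/100)
Shrinkage factor = 1 + 2.0/100 = 1.02
L_pattern = 740 mm * 1.02 = 754.8000 mm

Final answer: 754.8000 mm


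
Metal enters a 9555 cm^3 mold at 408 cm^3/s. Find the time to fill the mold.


Formula: t_fill = V_mold / Q_flow
t = 9555 cm^3 / 408 cm^3/s = 23.4191 s


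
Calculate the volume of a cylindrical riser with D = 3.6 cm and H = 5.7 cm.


Formula: V = pi * (D/2)^2 * H  (cylinder volume)
Radius = D/2 = 3.6/2 = 1.8 cm
V = pi * 1.8^2 * 5.7 = 58.0189 cm^3

Answer: 58.0189 cm^3


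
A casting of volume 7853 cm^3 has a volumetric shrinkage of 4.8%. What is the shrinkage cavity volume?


Formula: V_shrink = V_casting * shrinkage_pct / 100
V_shrink = 7853 cm^3 * 4.8 / 100 = 376.9440 cm^3

Answer: 376.9440 cm^3


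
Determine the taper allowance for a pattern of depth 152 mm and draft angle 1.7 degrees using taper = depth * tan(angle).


Formula: taper = depth * tan(draft_angle)
tan(1.7 deg) = 0.0296793
taper = 152 mm * 0.0296793 = 4.5113 mm

4.5113 mm


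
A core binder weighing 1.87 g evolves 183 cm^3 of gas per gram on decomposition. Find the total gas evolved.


Formula: V_gas = W_binder * gas_evolution_rate
V = 1.87 g * 183 cm^3/g = 342.2100 cm^3

Final answer: 342.2100 cm^3


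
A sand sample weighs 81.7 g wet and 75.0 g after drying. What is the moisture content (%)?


Formula: MC = (W_wet - W_dry) / W_wet * 100
Water mass = 81.7 - 75.0 = 6.7 g
MC = 6.7 / 81.7 * 100 = 8.2007%

8.2007%


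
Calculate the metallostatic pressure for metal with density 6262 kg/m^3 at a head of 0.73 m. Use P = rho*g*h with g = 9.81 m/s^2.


Formula: P = rho * g * h
rho * g = 6262 * 9.81 = 61430.22 N/m^3
P = 61430.22 * 0.73 = 44844.0606 Pa

Answer: 44844.0606 Pa


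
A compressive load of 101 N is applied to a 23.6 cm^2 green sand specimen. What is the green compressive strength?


Formula: Compressive Strength = Force / Area
Strength = 101 N / 23.6 cm^2 = 4.2797 N/cm^2


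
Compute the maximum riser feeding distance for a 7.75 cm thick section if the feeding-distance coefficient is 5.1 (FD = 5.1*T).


Formula: FD = 5.1 * T  (riser feeding-distance rule)
FD = 5.1 * 7.75 cm = 39.5250 cm

Answer: 39.5250 cm


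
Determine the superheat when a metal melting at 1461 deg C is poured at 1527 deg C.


Formula: Superheat = T_pour - T_melt
Superheat = 1527 - 1461 = 66 deg C

Final answer: 66 deg C


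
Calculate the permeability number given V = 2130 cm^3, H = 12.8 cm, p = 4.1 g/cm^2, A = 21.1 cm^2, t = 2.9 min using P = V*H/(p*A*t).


Formula: Permeability Number P = (V * H) / (p * A * t)
Numerator: V * H = 2130 * 12.8 = 27264.0
Denominator: p * A * t = 4.1 * 21.1 * 2.9 = 250.879
P = 27264.0 / 250.879 = 108.6739

Final answer: 108.6739


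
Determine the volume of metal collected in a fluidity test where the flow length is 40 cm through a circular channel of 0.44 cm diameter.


Formula: V = pi * (d/2)^2 * L  (cylinder volume)
Radius = 0.44/2 = 0.22 cm
V = pi * 0.22^2 * 40 = 6.0821 cm^3

Answer: 6.0821 cm^3


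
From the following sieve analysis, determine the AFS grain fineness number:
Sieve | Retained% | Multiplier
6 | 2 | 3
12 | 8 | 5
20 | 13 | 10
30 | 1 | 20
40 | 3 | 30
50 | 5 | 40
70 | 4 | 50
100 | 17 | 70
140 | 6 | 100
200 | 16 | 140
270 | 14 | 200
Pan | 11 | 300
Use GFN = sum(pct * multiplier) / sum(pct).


Formula: GFN = sum(pct * multiplier) / sum(pct)
sum(pct * multiplier) = 10816
sum(pct) = 100
GFN = 10816 / 100 = 108.16

Answer: 108.16


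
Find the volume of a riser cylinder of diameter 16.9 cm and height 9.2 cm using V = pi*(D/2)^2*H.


Formula: V = pi * (D/2)^2 * H  (cylinder volume)
Radius = D/2 = 16.9/2 = 8.45 cm
V = pi * 8.45^2 * 9.2 = 2063.7216 cm^3


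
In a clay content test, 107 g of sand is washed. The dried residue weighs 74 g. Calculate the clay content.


Formula: Clay% = (W_total - W_washed) / W_total * 100
Clay mass = 107 - 74 = 33 g
Clay% = 33 / 107 * 100 = 30.8411%

30.8411%


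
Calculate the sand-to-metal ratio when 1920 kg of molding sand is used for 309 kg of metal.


Formula: Sand-to-Metal Ratio = W_sand / W_metal
Ratio = 1920 kg / 309 kg = 6.2136

Answer: 6.2136


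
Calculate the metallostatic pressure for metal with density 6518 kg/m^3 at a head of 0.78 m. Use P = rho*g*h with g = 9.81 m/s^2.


Formula: P = rho * g * h
rho * g = 6518 * 9.81 = 63941.58 N/m^3
P = 63941.58 * 0.78 = 49874.4324 Pa

Final answer: 49874.4324 Pa


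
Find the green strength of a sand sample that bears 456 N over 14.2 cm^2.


Formula: Compressive Strength = Force / Area
Strength = 456 N / 14.2 cm^2 = 32.1127 N/cm^2


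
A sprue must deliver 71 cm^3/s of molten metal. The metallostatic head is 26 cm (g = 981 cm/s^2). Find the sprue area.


Formula: v = sqrt(2*g*h), A = Q/v
Velocity: v = sqrt(2 * 981 * 26) = sqrt(51012) = 225.8584 cm/s
Sprue area: A = Q / v = 71 / 225.8584 = 0.3144 cm^2

Final answer: 0.3144 cm^2


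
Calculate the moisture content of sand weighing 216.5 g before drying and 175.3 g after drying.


Formula: MC = (W_wet - W_dry) / W_wet * 100
Water mass = 216.5 - 175.3 = 41.2 g
MC = 41.2 / 216.5 * 100 = 19.0300%

Answer: 19.0300%


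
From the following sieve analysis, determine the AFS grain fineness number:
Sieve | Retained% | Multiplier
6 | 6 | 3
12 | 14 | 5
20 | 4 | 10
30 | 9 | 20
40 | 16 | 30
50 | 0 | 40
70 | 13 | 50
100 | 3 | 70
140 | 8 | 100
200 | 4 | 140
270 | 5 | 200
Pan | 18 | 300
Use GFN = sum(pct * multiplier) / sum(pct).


Formula: GFN = sum(pct * multiplier) / sum(pct)
sum(pct * multiplier) = 9408
sum(pct) = 100
GFN = 9408 / 100 = 94.08

Final answer: 94.08


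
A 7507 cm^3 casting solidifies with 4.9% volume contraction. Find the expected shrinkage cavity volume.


Formula: V_shrink = V_casting * shrinkage_pct / 100
V_shrink = 7507 cm^3 * 4.9 / 100 = 367.8430 cm^3

Final answer: 367.8430 cm^3


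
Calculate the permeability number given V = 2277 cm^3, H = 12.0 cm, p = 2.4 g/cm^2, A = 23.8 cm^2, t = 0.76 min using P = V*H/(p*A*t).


Formula: Permeability Number P = (V * H) / (p * A * t)
Numerator: V * H = 2277 * 12.0 = 27324.0
Denominator: p * A * t = 2.4 * 23.8 * 0.76 = 43.4112
P = 27324.0 / 43.4112 = 629.4228

Final answer: 629.4228


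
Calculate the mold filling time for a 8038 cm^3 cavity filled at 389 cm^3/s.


Formula: t_fill = V_mold / Q_flow
t = 8038 cm^3 / 389 cm^3/s = 20.6632 s

Final answer: 20.6632 s


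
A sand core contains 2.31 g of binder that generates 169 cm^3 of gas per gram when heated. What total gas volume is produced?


Formula: V_gas = W_binder * gas_evolution_rate
V = 2.31 g * 169 cm^3/g = 390.3900 cm^3

Final answer: 390.3900 cm^3


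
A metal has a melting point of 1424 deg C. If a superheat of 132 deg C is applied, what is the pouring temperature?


Formula: T_pour = T_melt + Superheat
T_pour = 1424 + 132 = 1556 deg C

1556 deg C


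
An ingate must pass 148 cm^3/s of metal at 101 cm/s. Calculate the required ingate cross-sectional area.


Formula: A_ingate = Q / v  (continuity equation)
A = 148 cm^3/s / 101 cm/s = 1.4653 cm^2

1.4653 cm^2


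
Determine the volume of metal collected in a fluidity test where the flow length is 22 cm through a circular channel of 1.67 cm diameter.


Formula: V = pi * (d/2)^2 * L  (cylinder volume)
Radius = 1.67/2 = 0.835 cm
V = pi * 0.835^2 * 22 = 48.1887 cm^3

Answer: 48.1887 cm^3


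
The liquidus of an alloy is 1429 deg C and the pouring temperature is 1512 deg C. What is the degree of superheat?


Formula: Superheat = T_pour - T_melt
Superheat = 1512 - 1429 = 83 deg C

Answer: 83 deg C


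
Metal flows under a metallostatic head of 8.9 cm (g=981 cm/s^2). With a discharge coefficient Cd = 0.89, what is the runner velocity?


Formula: v = Cd * sqrt(2 * g * h)  (Torricelli with discharge coefficient)
2*g*h = 2 * 981 * 8.9 = 17461.8 cm^2/s^2
sqrt(17461.8) = 132.14310 cm/s
v = 0.89 * 132.14310 = 117.6074 cm/s

Answer: 117.6074 cm/s


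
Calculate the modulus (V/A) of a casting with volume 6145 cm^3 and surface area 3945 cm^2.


Formula: Casting Modulus M = V / A
M = 6145 cm^3 / 3945 cm^2 = 1.5577 cm

1.5577 cm


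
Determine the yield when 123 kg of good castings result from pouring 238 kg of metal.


Formula: Casting Yield = (W_good / W_total) * 100
Yield = (123 kg / 238 kg) * 100 = 51.6807%

Answer: 51.6807%


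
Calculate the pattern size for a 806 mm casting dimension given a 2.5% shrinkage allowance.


Formula: L_pattern = L_casting * (1 + shrinkage_rate/100)
Shrinkage factor = 1 + 2.5/100 = 1.025
L_pattern = 806 mm * 1.025 = 826.1500 mm

826.1500 mm


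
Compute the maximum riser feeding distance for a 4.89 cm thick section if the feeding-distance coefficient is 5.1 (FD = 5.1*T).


Formula: FD = 5.1 * T  (riser feeding-distance rule)
FD = 5.1 * 4.89 cm = 24.9390 cm

24.9390 cm


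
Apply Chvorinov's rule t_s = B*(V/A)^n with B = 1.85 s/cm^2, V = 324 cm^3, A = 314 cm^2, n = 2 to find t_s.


Formula: t_s = B * (V/A)^n  (Chvorinov's rule, n=2)
Modulus M = V/A = 324/314 = 1.031847 cm
M^2 = 1.031847^2 = 1.064708 cm^2
t_s = 1.85 * 1.064708 = 1.9697 s

1.9697 s


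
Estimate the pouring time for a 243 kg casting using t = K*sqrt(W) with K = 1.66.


Formula: t = K * sqrt(W)
sqrt(W) = sqrt(243) = 15.58846
t = 1.66 * 15.58846 = 25.8768 s


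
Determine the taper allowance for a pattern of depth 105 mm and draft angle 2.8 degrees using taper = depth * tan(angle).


Formula: taper = depth * tan(draft_angle)
tan(2.8 deg) = 0.0489082
taper = 105 mm * 0.0489082 = 5.1354 mm

Final answer: 5.1354 mm


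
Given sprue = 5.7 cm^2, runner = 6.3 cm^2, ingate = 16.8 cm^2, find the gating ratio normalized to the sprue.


Sprue:Runner:Ingate = 1 : 6.3/5.7 : 16.8/5.7 = 1:1.11:2.95

Final answer: 1:1.11:2.95
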